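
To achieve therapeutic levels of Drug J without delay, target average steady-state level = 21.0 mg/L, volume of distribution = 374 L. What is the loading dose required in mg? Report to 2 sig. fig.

7900 mg

LD = Css × Vd = 21.0 × 374 = 7854 mg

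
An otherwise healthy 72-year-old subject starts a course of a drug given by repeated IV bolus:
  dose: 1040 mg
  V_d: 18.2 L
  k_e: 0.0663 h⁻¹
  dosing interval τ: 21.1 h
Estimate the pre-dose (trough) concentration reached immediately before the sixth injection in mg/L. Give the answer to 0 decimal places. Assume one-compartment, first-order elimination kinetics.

C₀ per dose = Dose / Vd = 1040 / 18.2 = 57.14 mg/L
Fraction remaining after one interval: r = e^(−kτ) = e^(−0.06630 × 21.1) = 0.2469
Before dose 6, 5 doses have been given (aged 1τ, 2τ, 3τ, 4τ, 5τ).
C_trough = C₀ × (r + r² + … + r^5) = C₀ × r(1−r^5)/(1−r)
        = 57.14 × 0.2469 × (1 − 0.0009175) / (1 − 0.2469) = 18.72 mg/L

19 mg/L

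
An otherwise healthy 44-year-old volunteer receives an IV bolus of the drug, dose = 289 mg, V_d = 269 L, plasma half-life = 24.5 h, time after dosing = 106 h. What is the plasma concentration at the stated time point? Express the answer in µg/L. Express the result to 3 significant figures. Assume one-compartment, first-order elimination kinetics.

C₀ = Dose / Vd = 289.0 / 269 = 1.074 mg/L
k = ln2 / t½ = 0.693147 / 24.5 = 0.02829 h⁻¹
C = C₀ · e^(−k·t) = 1.074 × e^(−0.02829 × 106)
  = 1.074 × 0.04985 = 0.05354 mg/L
Convert: 0.05354 mg/L × 1000 = 53.54 µg/L

53.5 µg/L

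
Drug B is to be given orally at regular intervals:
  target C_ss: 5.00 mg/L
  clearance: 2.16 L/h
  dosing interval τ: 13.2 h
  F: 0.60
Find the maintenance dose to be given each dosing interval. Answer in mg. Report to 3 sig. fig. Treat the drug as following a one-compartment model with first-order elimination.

238 mg

At steady state, F × (Dose/τ) = Css × CL.
Dose = Css × CL × τ / F = 5.00 × 2.160 × 13.2 / 0.60 = 237.6 mg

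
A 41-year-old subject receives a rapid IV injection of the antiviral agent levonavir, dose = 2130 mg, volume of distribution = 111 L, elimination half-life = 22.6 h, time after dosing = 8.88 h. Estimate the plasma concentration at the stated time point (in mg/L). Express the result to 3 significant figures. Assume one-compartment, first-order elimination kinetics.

14.6 mg/L

C₀ = Dose / Vd = 2130 / 111 = 19.19 mg/L
k = ln2 / t½ = 0.693147 / 22.6 = 0.03067 h⁻¹
C = C₀ · e^(−k·t) = 19.19 × e^(−0.03067 × 8.88)
  = 19.19 × 0.7616 = 14.62 mg/L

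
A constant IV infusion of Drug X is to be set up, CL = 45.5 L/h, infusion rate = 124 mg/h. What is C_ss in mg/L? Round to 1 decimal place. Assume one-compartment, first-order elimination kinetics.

2.7 mg/L

At steady state Css = R₀ / CL = 124 / 45.50 = 2.725 mg/L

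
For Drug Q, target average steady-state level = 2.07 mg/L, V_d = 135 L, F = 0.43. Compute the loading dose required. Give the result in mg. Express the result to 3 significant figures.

LD = Css × Vd / F = 2.07 × 135 / 0.43 = 649.9 mg

650 mg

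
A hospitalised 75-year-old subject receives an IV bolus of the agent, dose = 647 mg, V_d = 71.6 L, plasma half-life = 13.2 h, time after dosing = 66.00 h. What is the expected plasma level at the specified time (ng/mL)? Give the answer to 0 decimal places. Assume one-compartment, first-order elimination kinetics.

C₀ = Dose / Vd = 647.0 / 71.6 = 9.036 mg/L
k = ln2 / t½ = 0.693147 / 13.2 = 0.05251 h⁻¹
t / t½ = 66.00 / 13.2 = 5 half-lives
C = C₀ × (1/2)^5 = 9.036 × 0.03125 = 0.2824 mg/L
Convert: 0.2824 mg/L × 1000 = 282.4 ng/mL

282 ng/mL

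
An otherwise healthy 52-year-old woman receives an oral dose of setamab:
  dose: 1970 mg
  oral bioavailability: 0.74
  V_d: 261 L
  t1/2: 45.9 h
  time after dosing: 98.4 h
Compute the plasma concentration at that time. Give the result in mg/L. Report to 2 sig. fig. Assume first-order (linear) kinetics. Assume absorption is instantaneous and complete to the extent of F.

Amount reaching circulation = F × Dose = 0.74 × 1970 = 1458 mg
C₀ = F·Dose / Vd = 1458 / 261 = 5.586 mg/L
k = ln2 / t½ = 0.693147 / 45.9 = 0.01510 h⁻¹
C = C₀ · e^(−k·t) = 5.586 × e^(−0.01510 × 98.4)
  = 5.586 × 0.2263 = 1.264 mg/L

1.3 mg/L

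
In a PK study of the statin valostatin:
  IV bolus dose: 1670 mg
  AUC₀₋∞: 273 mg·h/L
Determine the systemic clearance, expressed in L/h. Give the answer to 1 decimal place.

6.1 L/h

CL = Dose / AUC = 1670 / 273 = 6.117 L/h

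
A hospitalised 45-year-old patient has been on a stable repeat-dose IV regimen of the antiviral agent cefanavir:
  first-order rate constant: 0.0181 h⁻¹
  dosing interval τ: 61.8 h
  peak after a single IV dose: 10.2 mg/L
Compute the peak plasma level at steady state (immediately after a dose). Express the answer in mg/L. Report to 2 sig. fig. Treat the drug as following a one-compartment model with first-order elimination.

e^(−kτ) = e^(−0.01810 × 61.8) = 0.3267
Accumulation ratio R = 1 / (1 − e^(−kτ)) = 1 / (1 − 0.3267) = 1.485
Steady-state peak = C₀ × R = 10.2 × 1.485 = 15.15 mg/L

15 mg/L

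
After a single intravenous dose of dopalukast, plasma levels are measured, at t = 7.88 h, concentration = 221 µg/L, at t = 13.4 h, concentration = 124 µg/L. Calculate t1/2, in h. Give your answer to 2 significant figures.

6.6 h

k = ln(C₁/C₂) / (t₂ − t₁) = ln(221/124) / (13.4 − 7.88)
  = 0.5779 / 5.520 = 0.1047 h⁻¹
t½ = ln2 / k = 0.693147 / 0.1047 = 6.620 h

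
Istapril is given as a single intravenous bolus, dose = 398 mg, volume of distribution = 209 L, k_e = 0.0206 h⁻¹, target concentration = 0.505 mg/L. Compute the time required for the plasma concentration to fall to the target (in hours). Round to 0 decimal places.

C₀ = Dose / Vd = 398.0 / 209 = 1.904 mg/L
t = ln(C₀ / C) / k = ln(1.904 / 0.505) / 0.02060
  = ln(3.770) / 0.02060 = 1.327 / 0.02060 = 64.42 h

64 h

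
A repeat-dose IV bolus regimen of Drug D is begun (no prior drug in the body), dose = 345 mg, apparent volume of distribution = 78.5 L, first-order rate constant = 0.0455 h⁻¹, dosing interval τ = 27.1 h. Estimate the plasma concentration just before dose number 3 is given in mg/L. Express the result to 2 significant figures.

C₀ per dose = Dose / Vd = 345 / 78.5 = 4.395 mg/L
Fraction remaining after one interval: r = e^(−kτ) = e^(−0.04550 × 27.1) = 0.2914
Before dose 3, 2 doses have been given (aged 1τ, 2τ).
C_trough = C₀ × (r + r²) = 4.395 × (0.2914 + 0.08491) = 1.654 mg/L

1.7 mg/L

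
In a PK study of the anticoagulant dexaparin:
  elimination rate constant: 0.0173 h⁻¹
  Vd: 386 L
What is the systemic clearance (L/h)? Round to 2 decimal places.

CL = k × Vd = 0.0173 × 386 = 6.678 L/h

6.68 L/h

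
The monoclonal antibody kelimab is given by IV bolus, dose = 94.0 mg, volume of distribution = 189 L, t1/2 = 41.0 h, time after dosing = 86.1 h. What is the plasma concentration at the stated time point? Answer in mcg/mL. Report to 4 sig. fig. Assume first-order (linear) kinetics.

C₀ = Dose / Vd = 94.00 / 189 = 0.4974 mg/L
k = ln2 / t½ = 0.693147 / 41.0 = 0.01691 h⁻¹
C = C₀ · e^(−k·t) = 0.4974 × e^(−0.01691 × 86.1)
  = 0.4974 × 0.2332 = 0.1160 mg/L
(0.1160 mg/L = 0.1160 mcg/mL)

0.1160 mcg/mL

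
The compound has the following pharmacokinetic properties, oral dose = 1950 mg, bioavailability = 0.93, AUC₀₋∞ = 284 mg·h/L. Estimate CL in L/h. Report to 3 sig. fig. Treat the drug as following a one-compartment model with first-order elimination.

CL = F·Dose / AUC = 0.93 × 1950 / 284 = 6.386 L/h

6.39 L/h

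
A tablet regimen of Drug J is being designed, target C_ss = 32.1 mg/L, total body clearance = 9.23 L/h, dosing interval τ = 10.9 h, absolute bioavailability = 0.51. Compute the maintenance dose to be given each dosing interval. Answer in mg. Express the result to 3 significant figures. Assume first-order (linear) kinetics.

At steady state, F × (Dose/τ) = Css × CL.
Dose = Css × CL × τ / F = 32.1 × 9.230 × 10.9 / 0.51 = 6332 mg

6330 mg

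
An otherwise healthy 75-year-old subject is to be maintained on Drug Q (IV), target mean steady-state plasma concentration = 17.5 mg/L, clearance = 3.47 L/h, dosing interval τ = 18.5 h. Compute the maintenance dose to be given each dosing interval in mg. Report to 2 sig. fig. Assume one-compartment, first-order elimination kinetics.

At steady state, Dose/τ = Css × CL.
Dose = Css × CL × τ = 17.5 × 3.470 × 18.5 = 1123 mg

1100 mg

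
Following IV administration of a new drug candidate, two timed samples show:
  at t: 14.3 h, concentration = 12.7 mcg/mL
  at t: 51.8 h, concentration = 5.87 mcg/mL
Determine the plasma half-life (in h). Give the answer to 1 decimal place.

33.7 h

k = ln(C₁/C₂) / (t₂ − t₁) = ln(12.7/5.87) / (51.8 − 14.3)
  = 0.7717 / 37.50 = 0.02058 h⁻¹
t½ = ln2 / k = 0.693147 / 0.02058 = 33.68 h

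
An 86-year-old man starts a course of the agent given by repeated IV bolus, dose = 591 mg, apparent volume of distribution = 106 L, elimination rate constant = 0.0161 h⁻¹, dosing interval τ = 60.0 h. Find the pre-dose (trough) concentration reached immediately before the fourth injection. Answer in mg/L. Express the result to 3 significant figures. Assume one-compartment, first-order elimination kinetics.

3.24 mg/L

C₀ per dose = Dose / Vd = 591 / 106 = 5.575 mg/L
Fraction remaining after one interval: r = e^(−kτ) = e^(−0.01610 × 60.0) = 0.3806
Before dose 4, 3 doses have been given (aged 1τ, 2τ, 3τ).
C_trough = C₀ × (r + r² + … + r^3) = C₀ × r(1−r^3)/(1−r)
        = 5.575 × 0.3806 × (1 − 0.05513) / (1 − 0.3806) = 3.237 mg/L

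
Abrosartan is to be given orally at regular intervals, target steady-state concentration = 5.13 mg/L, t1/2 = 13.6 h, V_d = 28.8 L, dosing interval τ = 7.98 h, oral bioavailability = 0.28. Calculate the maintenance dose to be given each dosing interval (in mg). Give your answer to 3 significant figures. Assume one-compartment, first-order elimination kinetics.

215 mg

k = ln2 / t½ = 0.693147 / 13.6 = 0.05097 h⁻¹
CL = k × Vd = 0.05097 × 28.8 = 1.468 L/h
At steady state, F × (Dose/τ) = Css × CL.
Dose = Css × CL × τ / F = 5.13 × 1.468 × 7.98 / 0.28 = 214.6 mg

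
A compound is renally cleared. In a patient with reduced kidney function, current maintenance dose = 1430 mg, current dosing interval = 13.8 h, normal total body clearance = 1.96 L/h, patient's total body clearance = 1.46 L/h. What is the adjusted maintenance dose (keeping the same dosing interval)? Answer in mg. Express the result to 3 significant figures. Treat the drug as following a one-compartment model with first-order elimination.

To keep the same average steady-state level, dosing rate must scale with clearance.
CL ratio = 1.46 / 1.96 = 0.7449
New dose (same interval) = 1430 × 0.7449 = 1065 mg

1070 mg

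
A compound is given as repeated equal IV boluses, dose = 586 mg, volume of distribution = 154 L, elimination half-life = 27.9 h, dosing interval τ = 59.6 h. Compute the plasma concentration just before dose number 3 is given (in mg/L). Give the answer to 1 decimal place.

C₀ per dose = Dose / Vd = 586 / 154 = 3.805 mg/L
k = ln2 / t½ = 0.693147 / 27.9 = 0.02484 h⁻¹
Fraction remaining after one interval: r = e^(−kτ) = e^(−0.02484 × 59.6) = 0.2275
Before dose 3, 2 doses have been given (aged 1τ, 2τ).
C_trough = C₀ × (r + r²) = 3.805 × (0.2275 + 0.05176) = 1.063 mg/L

1.1 mg/L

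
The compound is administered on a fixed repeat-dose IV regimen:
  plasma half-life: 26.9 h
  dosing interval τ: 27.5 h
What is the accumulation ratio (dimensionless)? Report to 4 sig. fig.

1.970

k = ln2 / t½ = 0.693147 / 26.9 = 0.02577 h⁻¹
e^(−kτ) = e^(−0.02577 × 27.5) = 0.4923
Accumulation ratio R = 1 / (1 − e^(−kτ)) = 1 / (1 − 0.4923) = 1.970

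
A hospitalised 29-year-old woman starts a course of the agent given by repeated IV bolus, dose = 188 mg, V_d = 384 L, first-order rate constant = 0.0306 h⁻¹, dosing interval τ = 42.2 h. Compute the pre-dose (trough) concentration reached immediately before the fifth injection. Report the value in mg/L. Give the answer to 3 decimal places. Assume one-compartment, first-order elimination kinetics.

C₀ per dose = Dose / Vd = 188 / 384 = 0.4896 mg/L
Fraction remaining after one interval: r = e^(−kτ) = e^(−0.03060 × 42.2) = 0.2749
Before dose 5, 4 doses have been given (aged 1τ, 2τ, 3τ, 4τ).
C_trough = C₀ × (r + r² + … + r^4) = C₀ × r(1−r^4)/(1−r)
        = 0.4896 × 0.2749 × (1 − 0.005711) / (1 − 0.2749) = 0.1846 mg/L

0.185 mg/L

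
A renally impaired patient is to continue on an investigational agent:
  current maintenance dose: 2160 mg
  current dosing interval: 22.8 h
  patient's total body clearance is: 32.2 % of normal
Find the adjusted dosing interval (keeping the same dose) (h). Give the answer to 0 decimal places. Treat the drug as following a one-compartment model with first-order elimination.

71 h

To keep the same average steady-state level, dosing rate must scale with clearance.
CL ratio = 32.2 / 100 = 0.3220
New interval (same dose) = 22.8 / 0.3220 = 70.81 h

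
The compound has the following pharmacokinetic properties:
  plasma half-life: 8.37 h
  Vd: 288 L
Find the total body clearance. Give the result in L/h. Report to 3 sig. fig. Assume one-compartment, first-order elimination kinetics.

k = ln2 / t½ = 0.693147 / 8.37 = 0.08281 h⁻¹
CL = k × Vd = 0.08281 × 288 = 23.85 L/h

23.9 L/h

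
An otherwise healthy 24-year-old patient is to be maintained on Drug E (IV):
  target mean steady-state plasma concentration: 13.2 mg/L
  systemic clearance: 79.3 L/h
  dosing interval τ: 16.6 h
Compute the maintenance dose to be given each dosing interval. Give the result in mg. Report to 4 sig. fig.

17380 mg

At steady state, Dose/τ = Css × CL.
Dose = Css × CL × τ = 13.2 × 79.30 × 16.6 = 17380 mg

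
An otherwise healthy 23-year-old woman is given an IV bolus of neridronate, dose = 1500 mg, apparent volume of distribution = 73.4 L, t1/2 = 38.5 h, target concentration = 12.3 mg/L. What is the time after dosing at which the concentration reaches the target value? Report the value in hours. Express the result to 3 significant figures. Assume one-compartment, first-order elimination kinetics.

28.2 h

C₀ = Dose / Vd = 1500 / 73.4 = 20.44 mg/L
k = ln2 / t½ = 0.693147 / 38.5 = 0.01800 h⁻¹
t = ln(C₀ / C) / k = ln(20.44 / 12.3) / 0.01800
  = ln(1.662) / 0.01800 = 0.5080 / 0.01800 = 28.22 h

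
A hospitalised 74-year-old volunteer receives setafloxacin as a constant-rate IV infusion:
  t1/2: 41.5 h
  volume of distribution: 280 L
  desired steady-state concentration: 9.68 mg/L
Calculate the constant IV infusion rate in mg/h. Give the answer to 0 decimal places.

k = ln2 / t½ = 0.693147 / 41.5 = 0.01670 h⁻¹
CL = k × Vd = 0.01670 × 280 = 4.676 L/h
At steady state, infusion rate R₀ = Css × CL = 9.68 × 4.676 = 45.26 mg/h

45 mg/h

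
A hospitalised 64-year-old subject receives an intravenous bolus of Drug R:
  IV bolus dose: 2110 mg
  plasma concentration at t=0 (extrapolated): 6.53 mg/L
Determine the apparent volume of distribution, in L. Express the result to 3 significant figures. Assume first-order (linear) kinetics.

323 L

Vd = Dose / C₀ = 2110 / 6.53 = 323.1 L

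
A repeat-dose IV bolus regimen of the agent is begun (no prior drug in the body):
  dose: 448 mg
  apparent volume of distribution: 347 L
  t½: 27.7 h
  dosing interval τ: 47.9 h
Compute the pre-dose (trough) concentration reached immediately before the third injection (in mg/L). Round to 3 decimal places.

C₀ per dose = Dose / Vd = 448 / 347 = 1.291 mg/L
k = ln2 / t½ = 0.693147 / 27.7 = 0.02502 h⁻¹
Fraction remaining after one interval: r = e^(−kτ) = e^(−0.02502 × 47.9) = 0.3017
Before dose 3, 2 doses have been given (aged 1τ, 2τ).
C_trough = C₀ × (r + r²) = 1.291 × (0.3017 + 0.09102) = 0.5070 mg/L

0.507 mg/L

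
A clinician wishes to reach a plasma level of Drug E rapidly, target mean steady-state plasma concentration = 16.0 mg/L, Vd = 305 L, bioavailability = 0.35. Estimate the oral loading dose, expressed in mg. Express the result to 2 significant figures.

14000 mg

LD = Css × Vd / F = 16.0 × 305 / 0.35 = 13940 mg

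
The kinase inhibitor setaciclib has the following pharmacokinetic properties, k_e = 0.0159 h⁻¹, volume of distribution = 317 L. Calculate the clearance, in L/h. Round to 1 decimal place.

5.0 L/h

CL = k × Vd = 0.0159 × 317 = 5.040 L/h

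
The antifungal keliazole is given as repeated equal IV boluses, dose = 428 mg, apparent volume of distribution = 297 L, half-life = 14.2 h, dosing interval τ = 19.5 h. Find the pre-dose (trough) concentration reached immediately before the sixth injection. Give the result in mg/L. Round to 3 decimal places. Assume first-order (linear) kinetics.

C₀ per dose = Dose / Vd = 428 / 297 = 1.441 mg/L
k = ln2 / t½ = 0.693147 / 14.2 = 0.04881 h⁻¹
Fraction remaining after one interval: r = e^(−kτ) = e^(−0.04881 × 19.5) = 0.3860
Before dose 6, 5 doses have been given (aged 1τ, 2τ, 3τ, 4τ, 5τ).
C_trough = C₀ × (r + r² + … + r^5) = C₀ × r(1−r^5)/(1−r)
        = 1.441 × 0.3860 × (1 − 0.008569) / (1 − 0.3860) = 0.8981 mg/L

0.898 mg/L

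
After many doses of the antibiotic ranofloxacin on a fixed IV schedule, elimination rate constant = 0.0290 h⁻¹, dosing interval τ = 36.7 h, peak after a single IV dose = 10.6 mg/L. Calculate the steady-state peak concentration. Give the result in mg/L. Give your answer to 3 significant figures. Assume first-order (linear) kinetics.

16.2 mg/L

e^(−kτ) = e^(−0.02900 × 36.7) = 0.3450
Accumulation ratio R = 1 / (1 − e^(−kτ)) = 1 / (1 − 0.3450) = 1.527
Steady-state peak = C₀ × R = 10.6 × 1.527 = 16.19 mg/L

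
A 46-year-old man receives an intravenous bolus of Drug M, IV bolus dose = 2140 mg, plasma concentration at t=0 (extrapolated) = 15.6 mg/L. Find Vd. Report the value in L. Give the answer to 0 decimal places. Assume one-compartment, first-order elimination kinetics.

Vd = Dose / C₀ = 2140 / 15.6 = 137.2 L

137 L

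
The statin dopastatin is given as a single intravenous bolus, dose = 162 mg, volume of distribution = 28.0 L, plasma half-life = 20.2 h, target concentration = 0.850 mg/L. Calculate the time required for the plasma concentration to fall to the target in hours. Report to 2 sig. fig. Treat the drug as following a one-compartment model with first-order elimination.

56 h

C₀ = Dose / Vd = 162.0 / 28.0 = 5.786 mg/L
k = ln2 / t½ = 0.693147 / 20.2 = 0.03431 h⁻¹
t = ln(C₀ / C) / k = ln(5.786 / 0.850) / 0.03431
  = ln(6.807) / 0.03431 = 1.918 / 0.03431 = 55.90 h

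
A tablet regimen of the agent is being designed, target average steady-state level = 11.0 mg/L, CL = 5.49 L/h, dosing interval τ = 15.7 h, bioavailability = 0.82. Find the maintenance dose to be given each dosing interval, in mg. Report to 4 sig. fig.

1156 mg

At steady state, F × (Dose/τ) = Css × CL.
Dose = Css × CL × τ / F = 11.0 × 5.490 × 15.7 / 0.82 = 1156 mg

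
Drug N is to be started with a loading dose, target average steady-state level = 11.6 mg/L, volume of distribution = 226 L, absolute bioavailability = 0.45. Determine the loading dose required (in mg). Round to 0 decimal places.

5826 mg

LD = Css × Vd / F = 11.6 × 226 / 0.45 = 5826 mg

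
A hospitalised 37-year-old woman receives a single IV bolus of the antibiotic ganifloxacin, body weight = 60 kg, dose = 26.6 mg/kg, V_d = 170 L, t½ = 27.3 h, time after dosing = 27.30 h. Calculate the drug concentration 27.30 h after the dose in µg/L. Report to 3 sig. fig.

4690 µg/L

Total dose = 26.6 × 60 = 1596 mg
C₀ = Dose / Vd = 1596 / 170 = 9.388 mg/L
k = ln2 / t½ = 0.693147 / 27.3 = 0.02539 h⁻¹
t / t½ = 27.30 / 27.3 = 1 half-lives
C = C₀ × (1/2)^1 = 9.388 × 0.5000 = 4.694 mg/L
Convert: 4.694 mg/L × 1000 = 4694 µg/L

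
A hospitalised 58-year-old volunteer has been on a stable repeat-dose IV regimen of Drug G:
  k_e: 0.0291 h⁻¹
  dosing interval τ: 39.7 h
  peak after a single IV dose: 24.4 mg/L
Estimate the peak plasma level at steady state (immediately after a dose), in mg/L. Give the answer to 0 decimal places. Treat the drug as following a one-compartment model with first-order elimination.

36 mg/L

e^(−kτ) = e^(−0.02910 × 39.7) = 0.3150
Accumulation ratio R = 1 / (1 − e^(−kτ)) = 1 / (1 − 0.3150) = 1.460
Steady-state peak = C₀ × R = 24.4 × 1.460 = 35.62 mg/L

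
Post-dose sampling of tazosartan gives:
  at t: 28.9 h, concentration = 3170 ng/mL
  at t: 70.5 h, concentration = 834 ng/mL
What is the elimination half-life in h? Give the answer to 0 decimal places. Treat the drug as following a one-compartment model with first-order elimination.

22 h

k = ln(C₁/C₂) / (t₂ − t₁) = ln(3170/834) / (70.5 − 28.9)
  = 1.335 / 41.60 = 0.03209 h⁻¹
t½ = ln2 / k = 0.693147 / 0.03209 = 21.60 h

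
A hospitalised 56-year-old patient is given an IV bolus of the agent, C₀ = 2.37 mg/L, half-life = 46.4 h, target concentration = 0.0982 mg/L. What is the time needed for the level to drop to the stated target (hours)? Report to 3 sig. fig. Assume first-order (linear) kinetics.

k = ln2 / t½ = 0.693147 / 46.4 = 0.01494 h⁻¹
t = ln(C₀ / C) / k = ln(2.370 / 0.0982) / 0.01494
  = ln(24.13) / 0.01494 = 3.183 / 0.01494 = 213.1 h

213 h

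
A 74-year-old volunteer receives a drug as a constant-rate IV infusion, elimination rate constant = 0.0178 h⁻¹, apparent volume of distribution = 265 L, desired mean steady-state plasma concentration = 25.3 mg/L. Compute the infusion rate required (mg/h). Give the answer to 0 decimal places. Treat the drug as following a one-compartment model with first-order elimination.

119 mg/h

CL = k × Vd = 0.01780 × 265 = 4.717 L/h
At steady state, infusion rate R₀ = Css × CL = 25.3 × 4.717 = 119.3 mg/h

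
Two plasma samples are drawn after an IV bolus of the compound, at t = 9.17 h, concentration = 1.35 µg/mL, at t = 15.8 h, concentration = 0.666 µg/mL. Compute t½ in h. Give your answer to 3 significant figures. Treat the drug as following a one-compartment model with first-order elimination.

6.50 h

k = ln(C₁/C₂) / (t₂ − t₁) = ln(1.35/0.666) / (15.8 − 9.17)
  = 0.7066 / 6.630 = 0.1066 h⁻¹
t½ = ln2 / k = 0.693147 / 0.1066 = 6.502 h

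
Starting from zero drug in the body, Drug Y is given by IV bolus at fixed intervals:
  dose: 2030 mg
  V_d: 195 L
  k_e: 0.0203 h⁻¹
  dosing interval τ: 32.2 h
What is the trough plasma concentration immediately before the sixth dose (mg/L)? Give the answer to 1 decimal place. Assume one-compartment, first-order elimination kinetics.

10.9 mg/L

C₀ per dose = Dose / Vd = 2030 / 195 = 10.41 mg/L
Fraction remaining after one interval: r = e^(−kτ) = e^(−0.02030 × 32.2) = 0.5201
Before dose 6, 5 doses have been given (aged 1τ, 2τ, 3τ, 4τ, 5τ).
C_trough = C₀ × (r + r² + … + r^5) = C₀ × r(1−r^5)/(1−r)
        = 10.41 × 0.5201 × (1 − 0.03806) / (1 − 0.5201) = 10.85 mg/L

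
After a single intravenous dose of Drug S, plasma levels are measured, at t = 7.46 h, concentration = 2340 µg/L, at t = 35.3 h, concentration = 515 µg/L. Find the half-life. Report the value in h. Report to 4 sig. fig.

k = ln(C₁/C₂) / (t₂ − t₁) = ln(2340/515) / (35.3 − 7.46)
  = 1.514 / 27.84 = 0.05438 h⁻¹
t½ = ln2 / k = 0.693147 / 0.05438 = 12.75 h

12.75 h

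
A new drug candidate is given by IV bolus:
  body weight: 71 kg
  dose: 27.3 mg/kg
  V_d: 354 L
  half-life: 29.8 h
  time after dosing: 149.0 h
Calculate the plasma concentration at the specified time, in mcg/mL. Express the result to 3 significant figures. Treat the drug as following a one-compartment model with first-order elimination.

Total dose = 27.3 × 71 = 1938 mg
C₀ = Dose / Vd = 1938 / 354 = 5.475 mg/L
k = ln2 / t½ = 0.693147 / 29.8 = 0.02326 h⁻¹
t / t½ = 149.0 / 29.8 = 5 half-lives
C = C₀ × (1/2)^5 = 5.475 × 0.03125 = 0.1711 mg/L
(0.1711 mg/L = 0.1711 mcg/mL)

0.171 mcg/mL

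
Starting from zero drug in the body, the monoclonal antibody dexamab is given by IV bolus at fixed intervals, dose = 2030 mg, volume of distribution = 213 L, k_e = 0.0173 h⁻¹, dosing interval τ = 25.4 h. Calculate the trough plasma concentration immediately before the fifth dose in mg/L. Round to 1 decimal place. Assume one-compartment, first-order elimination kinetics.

14.3 mg/L

C₀ per dose = Dose / Vd = 2030 / 213 = 9.531 mg/L
Fraction remaining after one interval: r = e^(−kτ) = e^(−0.01730 × 25.4) = 0.6444
Before dose 5, 4 doses have been given (aged 1τ, 2τ, 3τ, 4τ).
C_trough = C₀ × (r + r² + … + r^4) = C₀ × r(1−r^4)/(1−r)
        = 9.531 × 0.6444 × (1 − 0.1724) / (1 − 0.6444) = 14.29 mg/L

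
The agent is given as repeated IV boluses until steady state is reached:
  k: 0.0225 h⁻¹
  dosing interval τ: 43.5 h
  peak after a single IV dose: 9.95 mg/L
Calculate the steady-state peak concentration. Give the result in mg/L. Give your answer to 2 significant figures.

16 mg/L

e^(−kτ) = e^(−0.02250 × 43.5) = 0.3758
Accumulation ratio R = 1 / (1 − e^(−kτ)) = 1 / (1 − 0.3758) = 1.602
Steady-state peak = C₀ × R = 9.95 × 1.602 = 15.94 mg/L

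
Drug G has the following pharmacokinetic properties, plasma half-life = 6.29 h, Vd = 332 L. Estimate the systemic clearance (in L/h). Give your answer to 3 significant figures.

36.6 L/h

k = ln2 / t½ = 0.693147 / 6.29 = 0.1102 h⁻¹
CL = k × Vd = 0.1102 × 332 = 36.59 L/h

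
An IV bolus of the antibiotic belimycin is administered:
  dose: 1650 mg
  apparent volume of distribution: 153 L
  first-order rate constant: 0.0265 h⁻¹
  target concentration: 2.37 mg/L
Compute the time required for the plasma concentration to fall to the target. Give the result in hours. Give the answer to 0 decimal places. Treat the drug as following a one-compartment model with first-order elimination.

C₀ = Dose / Vd = 1650 / 153 = 10.78 mg/L
t = ln(C₀ / C) / k = ln(10.78 / 2.37) / 0.02650
  = ln(4.549) / 0.02650 = 1.515 / 0.02650 = 57.17 h

57 h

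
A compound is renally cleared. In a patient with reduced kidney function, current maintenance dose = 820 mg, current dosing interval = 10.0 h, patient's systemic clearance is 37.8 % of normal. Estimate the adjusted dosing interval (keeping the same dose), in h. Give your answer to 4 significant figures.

To keep the same average steady-state level, dosing rate must scale with clearance.
CL ratio = 37.8 / 100 = 0.3780
New interval (same dose) = 10.0 / 0.3780 = 26.46 h

26.46 h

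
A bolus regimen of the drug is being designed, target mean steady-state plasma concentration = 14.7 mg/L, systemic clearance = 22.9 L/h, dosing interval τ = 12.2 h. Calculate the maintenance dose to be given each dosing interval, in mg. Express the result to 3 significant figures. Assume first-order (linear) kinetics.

4110 mg

At steady state, Dose/τ = Css × CL.
Dose = Css × CL × τ = 14.7 × 22.90 × 12.2 = 4107 mg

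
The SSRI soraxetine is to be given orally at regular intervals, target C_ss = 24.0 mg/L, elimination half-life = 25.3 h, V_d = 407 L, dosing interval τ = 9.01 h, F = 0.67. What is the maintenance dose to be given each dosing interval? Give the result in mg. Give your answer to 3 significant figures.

3600 mg

k = ln2 / t½ = 0.693147 / 25.3 = 0.02740 h⁻¹
CL = k × Vd = 0.02740 × 407 = 11.15 L/h
At steady state, F × (Dose/τ) = Css × CL.
Dose = Css × CL × τ / F = 24.0 × 11.15 × 9.01 / 0.67 = 3599 mg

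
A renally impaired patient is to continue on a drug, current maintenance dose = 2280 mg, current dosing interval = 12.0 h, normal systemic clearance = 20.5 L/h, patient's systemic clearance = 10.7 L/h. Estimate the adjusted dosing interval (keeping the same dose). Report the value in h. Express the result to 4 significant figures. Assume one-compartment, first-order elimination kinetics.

22.99 h

To keep the same average steady-state level, dosing rate must scale with clearance.
CL ratio = 10.7 / 20.5 = 0.5220
New interval (same dose) = 12.0 / 0.5220 = 22.99 h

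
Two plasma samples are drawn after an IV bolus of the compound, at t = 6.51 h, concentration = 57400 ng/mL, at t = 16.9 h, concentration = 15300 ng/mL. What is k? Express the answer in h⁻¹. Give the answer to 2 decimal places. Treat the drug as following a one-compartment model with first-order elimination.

k = ln(C₁/C₂) / (t₂ − t₁) = ln(57400/15300) / (16.9 − 6.51)
  = 1.322 / 10.39 = 0.1272 h⁻¹

0.13 h⁻¹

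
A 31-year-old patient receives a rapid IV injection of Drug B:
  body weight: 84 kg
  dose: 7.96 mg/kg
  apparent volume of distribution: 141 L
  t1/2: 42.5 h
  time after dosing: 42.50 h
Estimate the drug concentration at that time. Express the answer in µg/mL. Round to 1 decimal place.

2.4 µg/mL

Total dose = 7.96 × 84 = 668.6 mg
C₀ = Dose / Vd = 668.6 / 141 = 4.742 mg/L
k = ln2 / t½ = 0.693147 / 42.5 = 0.01631 h⁻¹
t / t½ = 42.50 / 42.5 = 1 half-lives
C = C₀ × (1/2)^1 = 4.742 × 0.5000 = 2.371 mg/L
(2.371 mg/L = 2.371 µg/mL)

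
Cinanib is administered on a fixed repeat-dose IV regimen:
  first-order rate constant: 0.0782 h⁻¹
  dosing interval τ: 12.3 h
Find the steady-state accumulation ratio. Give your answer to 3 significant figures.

e^(−kτ) = e^(−0.07820 × 12.3) = 0.3822
Accumulation ratio R = 1 / (1 − e^(−kτ)) = 1 / (1 − 0.3822) = 1.619

1.62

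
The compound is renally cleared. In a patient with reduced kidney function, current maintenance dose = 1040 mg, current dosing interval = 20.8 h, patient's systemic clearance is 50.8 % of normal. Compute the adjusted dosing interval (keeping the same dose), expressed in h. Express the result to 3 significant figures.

To keep the same average steady-state level, dosing rate must scale with clearance.
CL ratio = 50.8 / 100 = 0.5080
New interval (same dose) = 20.8 / 0.5080 = 40.94 h

40.9 h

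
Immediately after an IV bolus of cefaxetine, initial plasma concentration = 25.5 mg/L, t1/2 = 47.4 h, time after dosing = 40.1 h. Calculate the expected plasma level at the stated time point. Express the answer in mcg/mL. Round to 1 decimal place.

14.2 mcg/mL

k = ln2 / t½ = 0.693147 / 47.4 = 0.01462 h⁻¹
C = C₀ · e^(−k·t) = 25.50 × e^(−0.01462 × 40.1)
  = 25.50 × 0.5564 = 14.19 mg/L
(14.19 mg/L = 14.19 mcg/mL)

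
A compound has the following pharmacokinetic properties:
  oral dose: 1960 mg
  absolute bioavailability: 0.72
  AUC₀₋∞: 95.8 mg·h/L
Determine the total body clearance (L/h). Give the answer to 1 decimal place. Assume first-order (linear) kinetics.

CL = F·Dose / AUC = 0.72 × 1960 / 95.8 = 14.73 L/h

14.7 L/h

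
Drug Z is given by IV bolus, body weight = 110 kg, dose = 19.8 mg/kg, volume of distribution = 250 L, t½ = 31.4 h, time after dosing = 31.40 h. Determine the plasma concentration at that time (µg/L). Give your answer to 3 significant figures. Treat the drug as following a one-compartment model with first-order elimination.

4360 µg/L

Total dose = 19.8 × 110 = 2178 mg
C₀ = Dose / Vd = 2178 / 250 = 8.712 mg/L
k = ln2 / t½ = 0.693147 / 31.4 = 0.02207 h⁻¹
t / t½ = 31.40 / 31.4 = 1 half-lives
C = C₀ × (1/2)^1 = 8.712 × 0.5000 = 4.356 mg/L
Convert: 4.356 mg/L × 1000 = 4356 µg/L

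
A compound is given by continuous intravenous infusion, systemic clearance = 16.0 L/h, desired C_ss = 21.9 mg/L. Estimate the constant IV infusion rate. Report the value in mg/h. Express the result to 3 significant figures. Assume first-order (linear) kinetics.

At steady state, infusion rate R₀ = Css × CL = 21.9 × 16.00 = 350.4 mg/h

350 mg/h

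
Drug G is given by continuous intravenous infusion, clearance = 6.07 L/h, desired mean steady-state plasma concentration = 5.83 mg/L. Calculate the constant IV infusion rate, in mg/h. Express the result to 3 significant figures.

At steady state, infusion rate R₀ = Css × CL = 5.83 × 6.070 = 35.39 mg/h

35.4 mg/h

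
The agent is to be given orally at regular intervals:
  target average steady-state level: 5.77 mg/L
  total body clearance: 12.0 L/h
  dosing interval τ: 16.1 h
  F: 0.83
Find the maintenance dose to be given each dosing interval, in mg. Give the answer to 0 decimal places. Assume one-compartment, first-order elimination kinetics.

At steady state, F × (Dose/τ) = Css × CL.
Dose = Css × CL × τ / F = 5.77 × 12.00 × 16.1 / 0.83 = 1343 mg

1343 mg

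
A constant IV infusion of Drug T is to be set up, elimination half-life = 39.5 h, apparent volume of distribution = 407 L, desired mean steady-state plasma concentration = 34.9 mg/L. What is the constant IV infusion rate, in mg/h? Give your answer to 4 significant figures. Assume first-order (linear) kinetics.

k = ln2 / t½ = 0.693147 / 39.5 = 0.01755 h⁻¹
CL = k × Vd = 0.01755 × 407 = 7.143 L/h
At steady state, infusion rate R₀ = Css × CL = 34.9 × 7.143 = 249.3 mg/h

249.3 mg/h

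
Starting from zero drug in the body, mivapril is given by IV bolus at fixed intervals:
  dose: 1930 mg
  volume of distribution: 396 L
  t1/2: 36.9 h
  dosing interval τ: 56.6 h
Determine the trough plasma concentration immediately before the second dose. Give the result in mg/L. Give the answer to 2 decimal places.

C₀ per dose = Dose / Vd = 1930 / 396 = 4.874 mg/L
k = ln2 / t½ = 0.693147 / 36.9 = 0.01878 h⁻¹
Fraction remaining after one interval: r = e^(−kτ) = e^(−0.01878 × 56.6) = 0.3454
Before dose 2, 1 dose has been given (aged 1τ).
C_trough = C₀ × r = 4.874 × 0.3454 = 1.683 mg/L

1.68 mg/L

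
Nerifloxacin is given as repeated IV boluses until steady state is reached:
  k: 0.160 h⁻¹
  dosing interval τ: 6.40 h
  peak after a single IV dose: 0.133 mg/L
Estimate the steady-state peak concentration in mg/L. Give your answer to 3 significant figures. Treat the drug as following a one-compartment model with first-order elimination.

e^(−kτ) = e^(−0.1600 × 6.40) = 0.3592
Accumulation ratio R = 1 / (1 − e^(−kτ)) = 1 / (1 − 0.3592) = 1.561
Steady-state peak = C₀ × R = 0.133 × 1.561 = 0.2076 mg/L

0.208 mg/L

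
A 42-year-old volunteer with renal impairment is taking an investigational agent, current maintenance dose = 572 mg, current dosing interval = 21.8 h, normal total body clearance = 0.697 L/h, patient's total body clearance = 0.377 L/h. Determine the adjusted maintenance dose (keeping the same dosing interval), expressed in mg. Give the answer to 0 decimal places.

To keep the same average steady-state level, dosing rate must scale with clearance.
CL ratio = 0.377 / 0.697 = 0.5409
New dose (same interval) = 572 × 0.5409 = 309.4 mg

309 mg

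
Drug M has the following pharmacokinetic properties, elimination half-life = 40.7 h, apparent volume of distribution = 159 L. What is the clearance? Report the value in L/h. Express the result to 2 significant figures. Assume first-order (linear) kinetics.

k = ln2 / t½ = 0.693147 / 40.7 = 0.01703 h⁻¹
CL = k × Vd = 0.01703 × 159 = 2.708 L/h

2.7 L/h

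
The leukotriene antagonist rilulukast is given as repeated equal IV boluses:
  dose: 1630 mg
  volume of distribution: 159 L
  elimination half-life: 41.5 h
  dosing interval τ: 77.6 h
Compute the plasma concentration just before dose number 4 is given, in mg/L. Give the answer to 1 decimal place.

C₀ per dose = Dose / Vd = 1630 / 159 = 10.25 mg/L
k = ln2 / t½ = 0.693147 / 41.5 = 0.01670 h⁻¹
Fraction remaining after one interval: r = e^(−kτ) = e^(−0.01670 × 77.6) = 0.2736
Before dose 4, 3 doses have been given (aged 1τ, 2τ, 3τ).
C_trough = C₀ × (r + r² + … + r^3) = C₀ × r(1−r^3)/(1−r)
        = 10.25 × 0.2736 × (1 − 0.02048) / (1 − 0.2736) = 3.782 mg/L

3.8 mg/L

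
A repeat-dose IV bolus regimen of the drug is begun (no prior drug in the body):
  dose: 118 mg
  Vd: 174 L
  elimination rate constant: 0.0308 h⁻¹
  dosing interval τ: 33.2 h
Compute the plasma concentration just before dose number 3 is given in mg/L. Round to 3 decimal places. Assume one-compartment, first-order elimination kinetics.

C₀ per dose = Dose / Vd = 118 / 174 = 0.6782 mg/L
Fraction remaining after one interval: r = e^(−kτ) = e^(−0.03080 × 33.2) = 0.3597
Before dose 3, 2 doses have been given (aged 1τ, 2τ).
C_trough = C₀ × (r + r²) = 0.6782 × (0.3597 + 0.1294) = 0.3317 mg/L

0.332 mg/L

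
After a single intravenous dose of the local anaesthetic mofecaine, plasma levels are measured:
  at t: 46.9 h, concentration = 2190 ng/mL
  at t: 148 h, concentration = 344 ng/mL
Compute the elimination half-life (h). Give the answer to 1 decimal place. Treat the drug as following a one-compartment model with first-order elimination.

k = ln(C₁/C₂) / (t₂ − t₁) = ln(2190/344) / (148 − 46.9)
  = 1.851 / 101.1 = 0.01831 h⁻¹
t½ = ln2 / k = 0.693147 / 0.01831 = 37.86 h

37.9 h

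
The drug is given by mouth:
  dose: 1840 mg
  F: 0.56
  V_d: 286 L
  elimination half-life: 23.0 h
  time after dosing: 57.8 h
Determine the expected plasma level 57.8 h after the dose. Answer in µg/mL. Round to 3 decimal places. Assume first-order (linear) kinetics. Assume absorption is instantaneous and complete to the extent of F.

Amount reaching circulation = F × Dose = 0.56 × 1840 = 1030 mg
C₀ = F·Dose / Vd = 1030 / 286 = 3.601 mg/L
k = ln2 / t½ = 0.693147 / 23.0 = 0.03014 h⁻¹
C = C₀ · e^(−k·t) = 3.601 × e^(−0.03014 × 57.8)
  = 3.601 × 0.1752 = 0.6309 mg/L
(0.6309 mg/L = 0.6309 µg/mL)

0.631 µg/mL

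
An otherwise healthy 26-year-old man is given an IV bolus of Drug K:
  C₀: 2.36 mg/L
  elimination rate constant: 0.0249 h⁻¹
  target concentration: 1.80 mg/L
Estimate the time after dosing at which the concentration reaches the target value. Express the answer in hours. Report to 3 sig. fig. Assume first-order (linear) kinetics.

10.9 h

t = ln(C₀ / C) / k = ln(2.360 / 1.80) / 0.02490
  = ln(1.311) / 0.02490 = 0.2708 / 0.02490 = 10.88 h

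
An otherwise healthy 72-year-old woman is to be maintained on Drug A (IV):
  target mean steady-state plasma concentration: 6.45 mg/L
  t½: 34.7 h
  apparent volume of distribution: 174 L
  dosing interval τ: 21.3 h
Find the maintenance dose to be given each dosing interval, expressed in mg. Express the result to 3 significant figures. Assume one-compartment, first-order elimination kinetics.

478 mg

k = ln2 / t½ = 0.693147 / 34.7 = 0.01998 h⁻¹
CL = k × Vd = 0.01998 × 174 = 3.477 L/h
At steady state, Dose/τ = Css × CL.
Dose = Css × CL × τ = 6.45 × 3.477 × 21.3 = 477.7 mg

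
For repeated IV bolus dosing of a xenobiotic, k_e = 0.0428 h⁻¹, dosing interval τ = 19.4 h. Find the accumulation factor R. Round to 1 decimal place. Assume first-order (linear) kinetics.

e^(−kτ) = e^(−0.04280 × 19.4) = 0.4359
Accumulation ratio R = 1 / (1 − e^(−kτ)) = 1 / (1 − 0.4359) = 1.773

1.8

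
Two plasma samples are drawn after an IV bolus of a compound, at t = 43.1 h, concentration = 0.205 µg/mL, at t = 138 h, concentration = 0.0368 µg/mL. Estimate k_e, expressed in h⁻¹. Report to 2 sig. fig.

0.018 h⁻¹

k = ln(C₁/C₂) / (t₂ − t₁) = ln(0.205/0.0368) / (138 − 43.1)
  = 1.718 / 94.90 = 0.01810 h⁻¹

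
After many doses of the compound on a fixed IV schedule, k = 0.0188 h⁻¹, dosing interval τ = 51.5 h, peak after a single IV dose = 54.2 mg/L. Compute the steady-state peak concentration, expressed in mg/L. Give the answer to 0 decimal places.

87 mg/L

e^(−kτ) = e^(−0.01880 × 51.5) = 0.3798
Accumulation ratio R = 1 / (1 − e^(−kτ)) = 1 / (1 − 0.3798) = 1.612
Steady-state peak = C₀ × R = 54.2 × 1.612 = 87.37 mg/L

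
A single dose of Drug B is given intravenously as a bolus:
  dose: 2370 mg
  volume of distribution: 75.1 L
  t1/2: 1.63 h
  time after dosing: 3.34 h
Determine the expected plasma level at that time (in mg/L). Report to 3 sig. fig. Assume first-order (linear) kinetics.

C₀ = Dose / Vd = 2370 / 75.1 = 31.56 mg/L
k = ln2 / t½ = 0.693147 / 1.63 = 0.4252 h⁻¹
C = C₀ · e^(−k·t) = 31.56 × e^(−0.4252 × 3.34)
  = 31.56 × 0.2417 = 7.628 mg/L

7.63 mg/L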